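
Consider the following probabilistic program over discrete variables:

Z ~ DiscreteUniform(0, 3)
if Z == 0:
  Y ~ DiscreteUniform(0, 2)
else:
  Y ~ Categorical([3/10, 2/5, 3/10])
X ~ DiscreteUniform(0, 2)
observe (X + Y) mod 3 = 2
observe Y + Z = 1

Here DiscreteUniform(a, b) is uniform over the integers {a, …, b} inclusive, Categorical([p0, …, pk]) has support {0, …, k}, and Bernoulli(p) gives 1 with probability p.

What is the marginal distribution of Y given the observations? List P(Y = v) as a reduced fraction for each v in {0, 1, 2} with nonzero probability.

P(Y=0) = 9/19, P(Y=1) = 10/19

Enumerate traces; 2 have nonzero weight after conditioning:
  (Z=0, Y=1, X=1) weight 1/36
  (Z=1, Y=0, X=2) weight 1/40
Group by Y:
  weight(Y=0) = 1/40
  weight(Y=1) = 1/36
Total weight = 1/40 + 1/36 = 19/360
P(Y=0 | obs) = 1/40 / 19/360 = 9/19
P(Y=1 | obs) = 1/36 / 19/360 = 10/19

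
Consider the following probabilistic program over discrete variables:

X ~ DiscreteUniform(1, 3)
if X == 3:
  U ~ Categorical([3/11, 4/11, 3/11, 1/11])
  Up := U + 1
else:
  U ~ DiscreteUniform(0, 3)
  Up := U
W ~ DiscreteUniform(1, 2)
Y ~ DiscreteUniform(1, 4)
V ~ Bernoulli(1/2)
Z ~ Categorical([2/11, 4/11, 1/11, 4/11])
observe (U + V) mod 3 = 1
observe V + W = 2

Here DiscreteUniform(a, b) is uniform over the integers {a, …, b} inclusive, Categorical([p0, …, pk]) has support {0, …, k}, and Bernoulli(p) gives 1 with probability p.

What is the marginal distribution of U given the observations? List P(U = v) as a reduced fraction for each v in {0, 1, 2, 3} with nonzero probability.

Enumerate traces; 144 have nonzero weight after conditioning:
  (X=1, U=0, W=1, Y=1, V=1, Z=0) weight 1/1056
  (X=1, U=0, W=1, Y=1, V=1, Z=1) weight 1/528
  (X=1, U=0, W=1, Y=1, V=1, Z=2) weight 1/2112
  (X=1, U=0, W=1, Y=1, V=1, Z=3) weight 1/528
  (X=1, U=0, W=1, Y=2, V=1, Z=0) weight 1/1056
  (X=1, U=0, W=1, Y=2, V=1, Z=1) weight 1/528
  (X=1, U=0, W=1, Y=2, V=1, Z=2) weight 1/2112
  (X=1, U=0, W=1, Y=2, V=1, Z=3) weight 1/528
  (X=1, U=1, W=2, Y=1, V=0, Z=0) weight 1/1056
  (X=1, U=3, W=1, Y=1, V=1, Z=0) weight 1/1056
  … 134 more
Group by U:
  weight(U=0) = 17/264
  weight(U=1) = 19/264
  weight(U=3) = 13/264
Total weight = 17/264 + 19/264 + 13/264 = 49/264
P(U=0 | obs) = 17/264 / 49/264 = 17/49
P(U=1 | obs) = 19/264 / 49/264 = 19/49
P(U=3 | obs) = 13/264 / 49/264 = 13/49

P(U=0) = 17/49, P(U=1) = 19/49, P(U=3) = 13/49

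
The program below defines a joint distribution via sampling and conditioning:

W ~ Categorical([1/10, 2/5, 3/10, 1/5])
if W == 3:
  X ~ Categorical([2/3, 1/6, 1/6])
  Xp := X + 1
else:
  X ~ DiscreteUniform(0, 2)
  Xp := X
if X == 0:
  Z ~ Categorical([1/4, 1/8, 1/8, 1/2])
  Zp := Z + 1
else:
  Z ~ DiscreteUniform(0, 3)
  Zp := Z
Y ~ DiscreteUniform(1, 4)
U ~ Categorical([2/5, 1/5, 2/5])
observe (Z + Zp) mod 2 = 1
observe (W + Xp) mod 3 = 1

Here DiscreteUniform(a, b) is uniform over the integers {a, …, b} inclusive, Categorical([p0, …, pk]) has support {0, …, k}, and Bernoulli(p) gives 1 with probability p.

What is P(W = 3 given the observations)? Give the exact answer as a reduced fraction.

P(W = 3 | obs) = 1/2

Enumerate traces; 96 have nonzero weight after conditioning:
  (W=1, X=0, Z=0, Y=1, U=0) weight 1/300
  (W=1, X=0, Z=0, Y=1, U=1) weight 1/600
  (W=1, X=0, Z=0, Y=1, U=2) weight 1/300
  (W=1, X=0, Z=0, Y=2, U=0) weight 1/300
  (W=1, X=0, Z=0, Y=2, U=1) weight 1/600
  (W=1, X=0, Z=0, Y=2, U=2) weight 1/300
  (W=1, X=0, Z=0, Y=3, U=0) weight 1/300
  (W=1, X=0, Z=0, Y=3, U=1) weight 1/600
  (W=3, X=0, Z=0, Y=1, U=0) weight 1/300
  … 87 more
Group by W:
  weight(W=1) = 2/15
  weight(W=3) = 2/15
Total weight = 2/15 + 2/15 = 4/15
P(W=1 | obs) = 2/15 / 4/15 = 1/2
P(W=3 | obs) = 2/15 / 4/15 = 1/2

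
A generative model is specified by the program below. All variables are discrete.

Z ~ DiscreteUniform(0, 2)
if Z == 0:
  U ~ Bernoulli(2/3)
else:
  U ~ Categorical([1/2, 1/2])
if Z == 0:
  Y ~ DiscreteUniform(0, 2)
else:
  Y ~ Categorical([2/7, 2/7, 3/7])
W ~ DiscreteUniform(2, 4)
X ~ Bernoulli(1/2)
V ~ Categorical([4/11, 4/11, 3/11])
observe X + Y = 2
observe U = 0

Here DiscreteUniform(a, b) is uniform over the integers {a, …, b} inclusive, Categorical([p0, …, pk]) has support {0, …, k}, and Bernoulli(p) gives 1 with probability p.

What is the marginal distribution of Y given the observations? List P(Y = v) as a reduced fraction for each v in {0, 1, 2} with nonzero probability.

Enumerate traces; 54 have nonzero weight after conditioning:
  (Z=0, U=0, Y=1, W=2, X=1, V=0) weight 2/891
  (Z=0, U=0, Y=1, W=2, X=1, V=1) weight 2/891
  (Z=0, U=0, Y=1, W=2, X=1, V=2) weight 1/594
  (Z=0, U=0, Y=1, W=3, X=1, V=0) weight 2/891
  (Z=0, U=0, Y=1, W=3, X=1, V=1) weight 2/891
  (Z=0, U=0, Y=1, W=3, X=1, V=2) weight 1/594
  (Z=0, U=0, Y=1, W=4, X=1, V=0) weight 2/891
  (Z=0, U=0, Y=1, W=4, X=1, V=1) weight 2/891
  (Z=0, U=0, Y=2, W=2, X=0, V=0) weight 2/891
  … 45 more
Group by Y:
  weight(Y=1) = 25/378
  weight(Y=2) = 17/189
Total weight = 25/378 + 17/189 = 59/378
P(Y=1 | obs) = 25/378 / 59/378 = 25/59
P(Y=2 | obs) = 17/189 / 59/378 = 34/59

P(Y=1) = 25/59, P(Y=2) = 34/59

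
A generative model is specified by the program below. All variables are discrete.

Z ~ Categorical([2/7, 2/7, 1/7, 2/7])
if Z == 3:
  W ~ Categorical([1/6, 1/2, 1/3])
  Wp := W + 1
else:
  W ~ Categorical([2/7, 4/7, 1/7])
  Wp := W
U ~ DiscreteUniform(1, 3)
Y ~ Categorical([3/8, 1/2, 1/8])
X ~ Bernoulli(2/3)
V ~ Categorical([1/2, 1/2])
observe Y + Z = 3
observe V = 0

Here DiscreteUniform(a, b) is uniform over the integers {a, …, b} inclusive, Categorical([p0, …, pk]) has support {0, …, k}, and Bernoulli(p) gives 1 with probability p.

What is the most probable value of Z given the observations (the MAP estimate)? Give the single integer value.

Enumerate traces; 54 have nonzero weight after conditioning:
  (Z=1, W=0, U=1, Y=2, X=0, V=0) weight 1/1764
  (Z=1, W=0, U=1, Y=2, X=1, V=0) weight 1/882
  (Z=1, W=0, U=2, Y=2, X=0, V=0) weight 1/1764
  (Z=1, W=0, U=2, Y=2, X=1, V=0) weight 1/882
  (Z=1, W=0, U=3, Y=2, X=0, V=0) weight 1/1764
  (Z=1, W=0, U=3, Y=2, X=1, V=0) weight 1/882
  (Z=1, W=1, U=1, Y=2, X=0, V=0) weight 1/882
  (Z=1, W=1, U=1, Y=2, X=1, V=0) weight 1/441
  (Z=2, W=0, U=1, Y=1, X=0, V=0) weight 1/882
  (Z=3, W=0, U=1, Y=0, X=0, V=0) weight 1/1008
  … 44 more
Group by Z:
  weight(Z=1) = 1/56
  weight(Z=2) = 1/28
  weight(Z=3) = 3/56
Total weight = 1/56 + 1/28 + 3/56 = 3/28
P(Z=1 | obs) = 1/56 / 3/28 = 1/6
P(Z=2 | obs) = 1/28 / 3/28 = 1/3
P(Z=3 | obs) = 3/56 / 3/28 = 1/2
argmax = 3

argmax_v P(Z = v | obs) = 3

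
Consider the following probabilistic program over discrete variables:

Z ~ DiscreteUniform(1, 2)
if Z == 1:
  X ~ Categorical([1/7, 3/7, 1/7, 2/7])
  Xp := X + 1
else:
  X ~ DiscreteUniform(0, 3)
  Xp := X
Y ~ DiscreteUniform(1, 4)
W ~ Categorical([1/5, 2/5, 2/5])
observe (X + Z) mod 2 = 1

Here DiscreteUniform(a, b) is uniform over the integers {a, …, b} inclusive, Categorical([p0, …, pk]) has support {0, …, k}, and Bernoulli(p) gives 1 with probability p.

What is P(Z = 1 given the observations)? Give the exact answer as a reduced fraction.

P(Z = 1 | obs) = 4/11

Enumerate traces; 48 have nonzero weight after conditioning:
  (Z=1, X=0, Y=1, W=0) weight 1/280
  (Z=1, X=0, Y=1, W=1) weight 1/140
  (Z=1, X=0, Y=1, W=2) weight 1/140
  (Z=1, X=0, Y=2, W=0) weight 1/280
  (Z=1, X=0, Y=2, W=1) weight 1/140
  (Z=1, X=0, Y=2, W=2) weight 1/140
  (Z=1, X=0, Y=3, W=0) weight 1/280
  (Z=1, X=0, Y=3, W=1) weight 1/140
  (Z=2, X=1, Y=1, W=0) weight 1/160
  … 39 more
Group by Z:
  weight(Z=1) = 1/7
  weight(Z=2) = 1/4
Total weight = 1/7 + 1/4 = 11/28
P(Z=1 | obs) = 1/7 / 11/28 = 4/11
P(Z=2 | obs) = 1/4 / 11/28 = 7/11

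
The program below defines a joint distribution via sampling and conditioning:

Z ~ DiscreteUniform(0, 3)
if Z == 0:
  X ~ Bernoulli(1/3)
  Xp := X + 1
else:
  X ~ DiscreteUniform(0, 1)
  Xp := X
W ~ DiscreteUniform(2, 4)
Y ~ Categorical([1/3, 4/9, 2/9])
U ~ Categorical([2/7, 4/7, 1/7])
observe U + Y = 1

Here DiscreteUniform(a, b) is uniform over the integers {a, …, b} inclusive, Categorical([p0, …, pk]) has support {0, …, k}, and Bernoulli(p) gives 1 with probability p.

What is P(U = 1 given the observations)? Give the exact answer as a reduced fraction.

Enumerate traces; 48 have nonzero weight after conditioning:
  (Z=0, X=0, W=2, Y=0, U=1) weight 2/189
  (Z=0, X=0, W=2, Y=1, U=0) weight 4/567
  (Z=0, X=0, W=3, Y=0, U=1) weight 2/189
  (Z=0, X=0, W=3, Y=1, U=0) weight 4/567
  (Z=0, X=0, W=4, Y=0, U=1) weight 2/189
  (Z=0, X=0, W=4, Y=1, U=0) weight 4/567
  (Z=0, X=1, W=2, Y=0, U=1) weight 1/189
  (Z=0, X=1, W=2, Y=1, U=0) weight 2/567
  … 40 more
Group by U:
  weight(U=0) = 8/63
  weight(U=1) = 4/21
Total weight = 8/63 + 4/21 = 20/63
P(U=0 | obs) = 8/63 / 20/63 = 2/5
P(U=1 | obs) = 4/21 / 20/63 = 3/5

P(U = 1 | obs) = 3/5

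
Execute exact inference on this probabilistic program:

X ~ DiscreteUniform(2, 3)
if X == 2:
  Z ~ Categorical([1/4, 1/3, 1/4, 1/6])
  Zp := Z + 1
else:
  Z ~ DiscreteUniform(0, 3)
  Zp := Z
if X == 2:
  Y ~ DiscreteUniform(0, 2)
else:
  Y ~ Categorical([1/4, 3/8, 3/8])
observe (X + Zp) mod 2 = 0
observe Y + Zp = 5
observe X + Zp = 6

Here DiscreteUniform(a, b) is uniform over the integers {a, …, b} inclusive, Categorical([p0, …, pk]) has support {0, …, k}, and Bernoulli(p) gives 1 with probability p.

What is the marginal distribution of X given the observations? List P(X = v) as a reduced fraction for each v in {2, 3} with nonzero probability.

Enumerate traces; 2 have nonzero weight after conditioning:
  (X=2, Z=3, Y=1) weight 1/36
  (X=3, Z=3, Y=2) weight 3/64
Group by X:
  weight(X=2) = 1/36
  weight(X=3) = 3/64
Total weight = 1/36 + 3/64 = 43/576
P(X=2 | obs) = 1/36 / 43/576 = 16/43
P(X=3 | obs) = 3/64 / 43/576 = 27/43

P(X=2) = 16/43, P(X=3) = 27/43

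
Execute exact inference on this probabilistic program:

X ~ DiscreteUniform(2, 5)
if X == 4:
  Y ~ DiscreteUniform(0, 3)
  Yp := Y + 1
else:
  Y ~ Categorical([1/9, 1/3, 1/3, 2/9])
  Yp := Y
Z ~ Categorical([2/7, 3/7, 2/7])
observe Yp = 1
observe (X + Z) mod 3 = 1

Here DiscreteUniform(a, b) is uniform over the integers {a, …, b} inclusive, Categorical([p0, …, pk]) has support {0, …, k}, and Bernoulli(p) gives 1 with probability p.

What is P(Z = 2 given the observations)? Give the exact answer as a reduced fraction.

P(Z = 2 | obs) = 8/17

Enumerate traces; 4 have nonzero weight after conditioning:
  (X=2, Y=1, Z=2) weight 1/42
  (X=3, Y=1, Z=1) weight 1/28
  (X=4, Y=0, Z=0) weight 1/56
  (X=5, Y=1, Z=2) weight 1/42
Group by Z:
  weight(Z=0) = 1/56
  weight(Z=1) = 1/28
  weight(Z=2) = 1/21
Total weight = 1/56 + 1/28 + 1/21 = 17/168
P(Z=0 | obs) = 1/56 / 17/168 = 3/17
P(Z=1 | obs) = 1/28 / 17/168 = 6/17
P(Z=2 | obs) = 1/21 / 17/168 = 8/17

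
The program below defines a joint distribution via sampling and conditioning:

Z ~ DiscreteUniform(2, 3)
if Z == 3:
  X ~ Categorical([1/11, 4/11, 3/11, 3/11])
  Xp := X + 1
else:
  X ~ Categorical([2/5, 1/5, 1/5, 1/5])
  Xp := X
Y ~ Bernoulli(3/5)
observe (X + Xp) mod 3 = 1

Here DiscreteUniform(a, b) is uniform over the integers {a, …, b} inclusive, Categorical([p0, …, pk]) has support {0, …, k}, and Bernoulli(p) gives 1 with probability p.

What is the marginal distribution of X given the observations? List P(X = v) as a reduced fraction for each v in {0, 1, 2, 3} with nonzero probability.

P(X=0) = 5/31, P(X=2) = 11/31, P(X=3) = 15/31

Enumerate traces; 6 have nonzero weight after conditioning:
  (Z=2, X=2, Y=0) weight 1/25
  (Z=2, X=2, Y=1) weight 3/50
  (Z=3, X=0, Y=0) weight 1/55
  (Z=3, X=0, Y=1) weight 3/110
  (Z=3, X=3, Y=0) weight 3/55
  (Z=3, X=3, Y=1) weight 9/110
Group by X:
  weight(X=0) = 1/22
  weight(X=2) = 1/10
  weight(X=3) = 3/22
Total weight = 1/22 + 1/10 + 3/22 = 31/110
P(X=0 | obs) = 1/22 / 31/110 = 5/31
P(X=2 | obs) = 1/10 / 31/110 = 11/31
P(X=3 | obs) = 3/22 / 31/110 = 15/31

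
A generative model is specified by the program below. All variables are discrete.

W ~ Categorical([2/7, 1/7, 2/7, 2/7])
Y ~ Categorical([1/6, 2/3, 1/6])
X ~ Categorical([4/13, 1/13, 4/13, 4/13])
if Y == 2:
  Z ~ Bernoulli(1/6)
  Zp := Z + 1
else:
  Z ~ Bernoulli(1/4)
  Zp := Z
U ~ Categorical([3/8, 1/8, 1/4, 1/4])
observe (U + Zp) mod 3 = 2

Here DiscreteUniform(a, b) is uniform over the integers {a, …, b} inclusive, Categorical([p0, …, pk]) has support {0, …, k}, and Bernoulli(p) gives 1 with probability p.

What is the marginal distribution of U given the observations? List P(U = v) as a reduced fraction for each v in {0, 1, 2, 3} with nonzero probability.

Enumerate traces; 112 have nonzero weight after conditioning:
  (W=0, Y=0, X=0, Z=0, U=2) weight 1/364
  (W=0, Y=0, X=0, Z=1, U=1) weight 1/2184
  (W=0, Y=0, X=1, Z=0, U=2) weight 1/1456
  (W=0, Y=0, X=1, Z=1, U=1) weight 1/8736
  (W=0, Y=0, X=2, Z=0, U=2) weight 1/364
  (W=0, Y=0, X=2, Z=1, U=1) weight 1/2184
  (W=0, Y=0, X=3, Z=0, U=2) weight 1/364
  (W=0, Y=0, X=3, Z=1, U=1) weight 1/2184
  (W=0, Y=2, X=0, Z=1, U=0) weight 1/1092
  (W=0, Y=2, X=0, Z=1, U=3) weight 1/1638
  … 102 more
Group by U:
  weight(U=0) = 1/96
  weight(U=1) = 25/576
  weight(U=2) = 5/32
  weight(U=3) = 1/144
Total weight = 1/96 + 25/576 + 5/32 + 1/144 = 125/576
P(U=0 | obs) = 1/96 / 125/576 = 6/125
P(U=1 | obs) = 25/576 / 125/576 = 1/5
P(U=2 | obs) = 5/32 / 125/576 = 18/25
P(U=3 | obs) = 1/144 / 125/576 = 4/125

P(U=0) = 6/125, P(U=1) = 1/5, P(U=2) = 18/25, P(U=3) = 4/125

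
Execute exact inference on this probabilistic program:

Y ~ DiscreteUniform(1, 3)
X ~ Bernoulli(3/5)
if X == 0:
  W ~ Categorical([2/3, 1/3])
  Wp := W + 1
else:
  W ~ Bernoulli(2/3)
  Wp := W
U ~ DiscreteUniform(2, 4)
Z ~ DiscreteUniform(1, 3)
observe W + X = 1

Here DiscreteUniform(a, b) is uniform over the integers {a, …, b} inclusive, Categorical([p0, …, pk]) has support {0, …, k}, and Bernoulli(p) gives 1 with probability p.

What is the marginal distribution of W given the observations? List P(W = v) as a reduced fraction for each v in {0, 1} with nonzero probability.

P(W=0) = 3/5, P(W=1) = 2/5

Enumerate traces; 54 have nonzero weight after conditioning:
  (Y=1, X=0, W=1, U=2, Z=1) weight 2/405
  (Y=1, X=0, W=1, U=2, Z=2) weight 2/405
  (Y=1, X=0, W=1, U=2, Z=3) weight 2/405
  (Y=1, X=0, W=1, U=3, Z=1) weight 2/405
  (Y=1, X=0, W=1, U=3, Z=2) weight 2/405
  (Y=1, X=0, W=1, U=3, Z=3) weight 2/405
  (Y=1, X=0, W=1, U=4, Z=1) weight 2/405
  (Y=1, X=0, W=1, U=4, Z=2) weight 2/405
  (Y=1, X=1, W=0, U=2, Z=1) weight 1/135
  … 45 more
Group by W:
  weight(W=0) = 1/5
  weight(W=1) = 2/15
Total weight = 1/5 + 2/15 = 1/3
P(W=0 | obs) = 1/5 / 1/3 = 3/5
P(W=1 | obs) = 2/15 / 1/3 = 2/5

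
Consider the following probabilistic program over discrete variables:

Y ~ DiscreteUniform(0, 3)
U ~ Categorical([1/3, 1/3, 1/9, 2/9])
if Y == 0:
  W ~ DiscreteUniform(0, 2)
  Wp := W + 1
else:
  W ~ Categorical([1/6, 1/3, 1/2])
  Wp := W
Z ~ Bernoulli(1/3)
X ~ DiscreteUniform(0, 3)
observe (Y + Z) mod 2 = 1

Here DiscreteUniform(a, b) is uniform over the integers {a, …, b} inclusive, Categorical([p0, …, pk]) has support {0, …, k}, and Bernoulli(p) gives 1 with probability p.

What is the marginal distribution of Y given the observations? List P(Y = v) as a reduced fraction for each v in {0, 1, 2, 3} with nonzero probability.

P(Y=0) = 1/6, P(Y=1) = 1/3, P(Y=2) = 1/6, P(Y=3) = 1/3

Enumerate traces; 192 have nonzero weight after conditioning:
  (Y=0, U=0, W=0, Z=1, X=0) weight 1/432
  (Y=0, U=0, W=0, Z=1, X=1) weight 1/432
  (Y=0, U=0, W=0, Z=1, X=2) weight 1/432
  (Y=0, U=0, W=0, Z=1, X=3) weight 1/432
  (Y=0, U=0, W=1, Z=1, X=0) weight 1/432
  (Y=0, U=0, W=1, Z=1, X=1) weight 1/432
  (Y=0, U=0, W=1, Z=1, X=2) weight 1/432
  (Y=0, U=0, W=1, Z=1, X=3) weight 1/432
  (Y=1, U=0, W=0, Z=0, X=0) weight 1/432
  (Y=2, U=0, W=0, Z=1, X=0) weight 1/864
  … 182 more
Group by Y:
  weight(Y=0) = 1/12
  weight(Y=1) = 1/6
  weight(Y=2) = 1/12
  weight(Y=3) = 1/6
Total weight = 1/12 + 1/6 + 1/12 + 1/6 = 1/2
P(Y=0 | obs) = 1/12 / 1/2 = 1/6
P(Y=1 | obs) = 1/6 / 1/2 = 1/3
P(Y=2 | obs) = 1/12 / 1/2 = 1/6
P(Y=3 | obs) = 1/6 / 1/2 = 1/3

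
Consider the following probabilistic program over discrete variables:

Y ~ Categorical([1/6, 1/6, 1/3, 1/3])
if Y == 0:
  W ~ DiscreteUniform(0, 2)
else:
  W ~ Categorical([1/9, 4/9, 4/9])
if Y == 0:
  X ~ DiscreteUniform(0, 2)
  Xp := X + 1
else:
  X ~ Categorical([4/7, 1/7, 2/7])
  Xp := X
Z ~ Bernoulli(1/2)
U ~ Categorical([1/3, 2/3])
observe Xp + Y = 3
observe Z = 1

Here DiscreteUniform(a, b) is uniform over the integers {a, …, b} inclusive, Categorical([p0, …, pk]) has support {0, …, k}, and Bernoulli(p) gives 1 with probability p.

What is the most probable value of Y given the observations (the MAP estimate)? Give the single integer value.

Enumerate traces; 24 have nonzero weight after conditioning:
  (Y=0, W=0, X=2, Z=1, U=0) weight 1/324
  (Y=0, W=0, X=2, Z=1, U=1) weight 1/162
  (Y=0, W=1, X=2, Z=1, U=0) weight 1/324
  (Y=0, W=1, X=2, Z=1, U=1) weight 1/162
  (Y=0, W=2, X=2, Z=1, U=0) weight 1/324
  (Y=0, W=2, X=2, Z=1, U=1) weight 1/162
  (Y=1, W=0, X=2, Z=1, U=0) weight 1/1134
  (Y=1, W=0, X=2, Z=1, U=1) weight 1/567
  (Y=2, W=0, X=1, Z=1, U=0) weight 1/1134
  (Y=3, W=0, X=0, Z=1, U=0) weight 2/567
  … 14 more
Group by Y:
  weight(Y=0) = 1/36
  weight(Y=1) = 1/42
  weight(Y=2) = 1/42
  weight(Y=3) = 2/21
Total weight = 1/36 + 1/42 + 1/42 + 2/21 = 43/252
P(Y=0 | obs) = 1/36 / 43/252 = 7/43
P(Y=1 | obs) = 1/42 / 43/252 = 6/43
P(Y=2 | obs) = 1/42 / 43/252 = 6/43
P(Y=3 | obs) = 2/21 / 43/252 = 24/43
argmax = 3

argmax_v P(Y = v | obs) = 3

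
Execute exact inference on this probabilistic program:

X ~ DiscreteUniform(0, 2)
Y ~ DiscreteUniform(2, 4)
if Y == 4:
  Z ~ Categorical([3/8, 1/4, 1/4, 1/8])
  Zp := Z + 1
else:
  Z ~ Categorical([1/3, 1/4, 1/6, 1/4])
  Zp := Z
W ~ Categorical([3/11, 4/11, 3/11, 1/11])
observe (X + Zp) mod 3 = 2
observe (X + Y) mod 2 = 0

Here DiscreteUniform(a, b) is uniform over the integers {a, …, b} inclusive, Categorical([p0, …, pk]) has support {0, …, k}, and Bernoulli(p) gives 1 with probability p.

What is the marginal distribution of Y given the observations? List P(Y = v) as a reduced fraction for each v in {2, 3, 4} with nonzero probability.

Enumerate traces; 24 have nonzero weight after conditioning:
  (X=0, Y=2, Z=2, W=0) weight 1/198
  (X=0, Y=2, Z=2, W=1) weight 2/297
  (X=0, Y=2, Z=2, W=2) weight 1/198
  (X=0, Y=2, Z=2, W=3) weight 1/594
  (X=0, Y=4, Z=1, W=0) weight 1/132
  (X=0, Y=4, Z=1, W=1) weight 1/99
  (X=0, Y=4, Z=1, W=2) weight 1/132
  (X=0, Y=4, Z=1, W=3) weight 1/396
  (X=1, Y=3, Z=1, W=0) weight 1/132
  … 15 more
Group by Y:
  weight(Y=2) = 1/12
  weight(Y=3) = 1/36
  weight(Y=4) = 1/18
Total weight = 1/12 + 1/36 + 1/18 = 1/6
P(Y=2 | obs) = 1/12 / 1/6 = 1/2
P(Y=3 | obs) = 1/36 / 1/6 = 1/6
P(Y=4 | obs) = 1/18 / 1/6 = 1/3

P(Y=2) = 1/2, P(Y=3) = 1/6, P(Y=4) = 1/3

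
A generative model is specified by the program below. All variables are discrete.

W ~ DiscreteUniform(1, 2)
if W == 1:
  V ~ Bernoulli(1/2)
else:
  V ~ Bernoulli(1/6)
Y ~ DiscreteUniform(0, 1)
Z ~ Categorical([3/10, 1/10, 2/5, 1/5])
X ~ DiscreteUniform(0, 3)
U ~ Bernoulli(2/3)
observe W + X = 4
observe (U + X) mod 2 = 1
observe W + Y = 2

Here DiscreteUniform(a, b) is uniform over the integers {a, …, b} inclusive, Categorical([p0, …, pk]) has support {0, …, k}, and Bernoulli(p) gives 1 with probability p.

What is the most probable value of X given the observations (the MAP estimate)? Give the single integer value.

Enumerate traces; 16 have nonzero weight after conditioning:
  (W=1, V=0, Y=1, Z=0, X=3, U=0) weight 1/320
  (W=1, V=0, Y=1, Z=1, X=3, U=0) weight 1/960
  (W=1, V=0, Y=1, Z=2, X=3, U=0) weight 1/240
  (W=1, V=0, Y=1, Z=3, X=3, U=0) weight 1/480
  (W=1, V=1, Y=1, Z=0, X=3, U=0) weight 1/320
  (W=1, V=1, Y=1, Z=1, X=3, U=0) weight 1/960
  (W=1, V=1, Y=1, Z=2, X=3, U=0) weight 1/240
  (W=1, V=1, Y=1, Z=3, X=3, U=0) weight 1/480
  (W=2, V=0, Y=0, Z=0, X=2, U=1) weight 1/96
  … 7 more
Group by X:
  weight(X=2) = 1/24
  weight(X=3) = 1/48
Total weight = 1/24 + 1/48 = 1/16
P(X=2 | obs) = 1/24 / 1/16 = 2/3
P(X=3 | obs) = 1/48 / 1/16 = 1/3
argmax = 2

argmax_v P(X = v | obs) = 2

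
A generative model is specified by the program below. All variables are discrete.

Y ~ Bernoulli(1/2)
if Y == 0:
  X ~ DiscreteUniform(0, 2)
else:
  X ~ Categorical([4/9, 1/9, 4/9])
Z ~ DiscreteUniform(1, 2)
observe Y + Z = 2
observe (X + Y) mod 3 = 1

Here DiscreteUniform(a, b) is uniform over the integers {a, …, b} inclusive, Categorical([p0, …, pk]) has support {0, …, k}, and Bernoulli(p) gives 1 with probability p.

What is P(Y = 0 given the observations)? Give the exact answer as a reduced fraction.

Enumerate traces; 2 have nonzero weight after conditioning:
  (Y=0, X=1, Z=2) weight 1/12
  (Y=1, X=0, Z=1) weight 1/9
Group by Y:
  weight(Y=0) = 1/12
  weight(Y=1) = 1/9
Total weight = 1/12 + 1/9 = 7/36
P(Y=0 | obs) = 1/12 / 7/36 = 3/7
P(Y=1 | obs) = 1/9 / 7/36 = 4/7

P(Y = 0 | obs) = 3/7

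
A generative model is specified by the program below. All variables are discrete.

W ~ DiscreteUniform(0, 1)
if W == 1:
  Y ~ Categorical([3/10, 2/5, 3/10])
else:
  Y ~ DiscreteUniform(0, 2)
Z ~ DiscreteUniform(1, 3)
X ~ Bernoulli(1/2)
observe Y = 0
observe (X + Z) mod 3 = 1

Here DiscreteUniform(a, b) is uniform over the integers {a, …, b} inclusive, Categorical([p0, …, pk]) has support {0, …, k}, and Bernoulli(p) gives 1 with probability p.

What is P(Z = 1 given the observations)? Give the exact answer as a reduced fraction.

Enumerate traces; 4 have nonzero weight after conditioning:
  (W=0, Y=0, Z=1, X=0) weight 1/36
  (W=0, Y=0, Z=3, X=1) weight 1/36
  (W=1, Y=0, Z=1, X=0) weight 1/40
  (W=1, Y=0, Z=3, X=1) weight 1/40
Group by Z:
  weight(Z=1) = 19/360
  weight(Z=3) = 19/360
Total weight = 19/360 + 19/360 = 19/180
P(Z=1 | obs) = 19/360 / 19/180 = 1/2
P(Z=3 | obs) = 19/360 / 19/180 = 1/2

P(Z = 1 | obs) = 1/2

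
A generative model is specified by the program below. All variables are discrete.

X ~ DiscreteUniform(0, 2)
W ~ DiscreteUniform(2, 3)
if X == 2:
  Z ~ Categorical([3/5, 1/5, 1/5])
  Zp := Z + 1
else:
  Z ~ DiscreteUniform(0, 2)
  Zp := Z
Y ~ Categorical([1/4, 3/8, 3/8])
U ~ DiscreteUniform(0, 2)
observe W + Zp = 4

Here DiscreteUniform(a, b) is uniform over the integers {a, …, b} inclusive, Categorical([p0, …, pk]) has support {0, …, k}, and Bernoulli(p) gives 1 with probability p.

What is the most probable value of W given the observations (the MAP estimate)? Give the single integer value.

argmax_v P(W = v | obs) = 3

Enumerate traces; 54 have nonzero weight after conditioning:
  (X=0, W=2, Z=2, Y=0, U=0) weight 1/216
  (X=0, W=2, Z=2, Y=0, U=1) weight 1/216
  (X=0, W=2, Z=2, Y=0, U=2) weight 1/216
  (X=0, W=2, Z=2, Y=1, U=0) weight 1/144
  (X=0, W=2, Z=2, Y=1, U=1) weight 1/144
  (X=0, W=2, Z=2, Y=1, U=2) weight 1/144
  (X=0, W=2, Z=2, Y=2, U=0) weight 1/144
  (X=0, W=2, Z=2, Y=2, U=1) weight 1/144
  (X=0, W=3, Z=1, Y=0, U=0) weight 1/216
  … 45 more
Group by W:
  weight(W=2) = 13/90
  weight(W=3) = 19/90
Total weight = 13/90 + 19/90 = 16/45
P(W=2 | obs) = 13/90 / 16/45 = 13/32
P(W=3 | obs) = 19/90 / 16/45 = 19/32
argmax = 3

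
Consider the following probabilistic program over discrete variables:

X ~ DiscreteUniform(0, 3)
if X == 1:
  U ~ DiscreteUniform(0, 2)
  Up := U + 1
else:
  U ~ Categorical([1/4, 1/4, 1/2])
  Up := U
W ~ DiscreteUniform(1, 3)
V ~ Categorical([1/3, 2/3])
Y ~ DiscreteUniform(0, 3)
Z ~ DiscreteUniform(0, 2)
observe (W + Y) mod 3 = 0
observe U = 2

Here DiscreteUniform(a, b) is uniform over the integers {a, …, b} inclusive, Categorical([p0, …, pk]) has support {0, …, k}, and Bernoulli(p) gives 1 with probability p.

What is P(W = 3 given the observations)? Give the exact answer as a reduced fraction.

Enumerate traces; 96 have nonzero weight after conditioning:
  (X=0, U=2, W=1, V=0, Y=2, Z=0) weight 1/864
  (X=0, U=2, W=1, V=0, Y=2, Z=1) weight 1/864
  (X=0, U=2, W=1, V=0, Y=2, Z=2) weight 1/864
  (X=0, U=2, W=1, V=1, Y=2, Z=0) weight 1/432
  (X=0, U=2, W=1, V=1, Y=2, Z=1) weight 1/432
  (X=0, U=2, W=1, V=1, Y=2, Z=2) weight 1/432
  (X=0, U=2, W=2, V=0, Y=1, Z=0) weight 1/864
  (X=0, U=2, W=2, V=0, Y=1, Z=1) weight 1/864
  (X=0, U=2, W=3, V=0, Y=0, Z=0) weight 1/864
  … 87 more
Group by W:
  weight(W=1) = 11/288
  weight(W=2) = 11/288
  weight(W=3) = 11/144
Total weight = 11/288 + 11/288 + 11/144 = 11/72
P(W=1 | obs) = 11/288 / 11/72 = 1/4
P(W=2 | obs) = 11/288 / 11/72 = 1/4
P(W=3 | obs) = 11/144 / 11/72 = 1/2

P(W = 3 | obs) = 1/2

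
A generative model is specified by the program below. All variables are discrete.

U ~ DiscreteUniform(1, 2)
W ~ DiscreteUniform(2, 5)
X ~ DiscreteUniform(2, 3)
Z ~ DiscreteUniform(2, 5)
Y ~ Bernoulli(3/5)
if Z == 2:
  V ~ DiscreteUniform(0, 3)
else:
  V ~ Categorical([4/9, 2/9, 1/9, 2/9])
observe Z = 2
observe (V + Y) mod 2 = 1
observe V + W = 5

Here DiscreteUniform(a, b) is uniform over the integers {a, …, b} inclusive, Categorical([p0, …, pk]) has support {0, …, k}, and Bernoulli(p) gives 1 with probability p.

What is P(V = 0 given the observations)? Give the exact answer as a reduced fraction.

Enumerate traces; 16 have nonzero weight after conditioning:
  (U=1, W=2, X=2, Z=2, Y=0, V=3) weight 1/640
  (U=1, W=2, X=3, Z=2, Y=0, V=3) weight 1/640
  (U=1, W=3, X=2, Z=2, Y=1, V=2) weight 3/1280
  (U=1, W=3, X=3, Z=2, Y=1, V=2) weight 3/1280
  (U=1, W=4, X=2, Z=2, Y=0, V=1) weight 1/640
  (U=1, W=4, X=3, Z=2, Y=0, V=1) weight 1/640
  (U=1, W=5, X=2, Z=2, Y=1, V=0) weight 3/1280
  (U=1, W=5, X=3, Z=2, Y=1, V=0) weight 3/1280
  … 8 more
Group by V:
  weight(V=0) = 3/320
  weight(V=1) = 1/160
  weight(V=2) = 3/320
  weight(V=3) = 1/160
Total weight = 3/320 + 1/160 + 3/320 + 1/160 = 1/32
P(V=0 | obs) = 3/320 / 1/32 = 3/10
P(V=1 | obs) = 1/160 / 1/32 = 1/5
P(V=2 | obs) = 3/320 / 1/32 = 3/10
P(V=3 | obs) = 1/160 / 1/32 = 1/5

P(V = 0 | obs) = 3/10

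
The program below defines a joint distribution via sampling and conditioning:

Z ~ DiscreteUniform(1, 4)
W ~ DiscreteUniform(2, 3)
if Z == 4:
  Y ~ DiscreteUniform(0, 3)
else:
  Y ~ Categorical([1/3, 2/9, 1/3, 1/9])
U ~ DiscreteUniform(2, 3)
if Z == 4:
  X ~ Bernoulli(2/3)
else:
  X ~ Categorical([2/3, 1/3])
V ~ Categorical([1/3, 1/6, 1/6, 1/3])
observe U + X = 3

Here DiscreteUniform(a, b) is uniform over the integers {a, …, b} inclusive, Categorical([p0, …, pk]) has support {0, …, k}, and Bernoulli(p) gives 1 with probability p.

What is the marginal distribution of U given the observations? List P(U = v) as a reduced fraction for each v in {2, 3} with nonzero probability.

P(U=2) = 5/12, P(U=3) = 7/12

Enumerate traces; 256 have nonzero weight after conditioning:
  (Z=1, W=2, Y=0, U=2, X=1, V=0) weight 1/432
  (Z=1, W=2, Y=0, U=2, X=1, V=1) weight 1/864
  (Z=1, W=2, Y=0, U=2, X=1, V=2) weight 1/864
  (Z=1, W=2, Y=0, U=2, X=1, V=3) weight 1/432
  (Z=1, W=2, Y=0, U=3, X=0, V=0) weight 1/216
  (Z=1, W=2, Y=0, U=3, X=0, V=1) weight 1/432
  (Z=1, W=2, Y=0, U=3, X=0, V=2) weight 1/432
  (Z=1, W=2, Y=0, U=3, X=0, V=3) weight 1/216
  … 248 more
Group by U:
  weight(U=2) = 5/24
  weight(U=3) = 7/24
Total weight = 5/24 + 7/24 = 1/2
P(U=2 | obs) = 5/24 / 1/2 = 5/12
P(U=3 | obs) = 7/24 / 1/2 = 7/12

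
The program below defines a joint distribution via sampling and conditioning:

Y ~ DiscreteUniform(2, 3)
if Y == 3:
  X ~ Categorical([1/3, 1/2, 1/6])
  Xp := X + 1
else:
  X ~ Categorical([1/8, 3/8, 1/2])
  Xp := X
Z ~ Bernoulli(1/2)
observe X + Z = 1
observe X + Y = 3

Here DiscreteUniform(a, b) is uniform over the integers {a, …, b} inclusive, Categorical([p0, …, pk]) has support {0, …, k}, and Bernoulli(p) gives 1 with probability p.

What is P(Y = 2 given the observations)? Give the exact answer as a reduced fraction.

P(Y = 2 | obs) = 9/17

Enumerate traces; 2 have nonzero weight after conditioning:
  (Y=2, X=1, Z=0) weight 3/32
  (Y=3, X=0, Z=1) weight 1/12
Group by Y:
  weight(Y=2) = 3/32
  weight(Y=3) = 1/12
Total weight = 3/32 + 1/12 = 17/96
P(Y=2 | obs) = 3/32 / 17/96 = 9/17
P(Y=3 | obs) = 1/12 / 17/96 = 8/17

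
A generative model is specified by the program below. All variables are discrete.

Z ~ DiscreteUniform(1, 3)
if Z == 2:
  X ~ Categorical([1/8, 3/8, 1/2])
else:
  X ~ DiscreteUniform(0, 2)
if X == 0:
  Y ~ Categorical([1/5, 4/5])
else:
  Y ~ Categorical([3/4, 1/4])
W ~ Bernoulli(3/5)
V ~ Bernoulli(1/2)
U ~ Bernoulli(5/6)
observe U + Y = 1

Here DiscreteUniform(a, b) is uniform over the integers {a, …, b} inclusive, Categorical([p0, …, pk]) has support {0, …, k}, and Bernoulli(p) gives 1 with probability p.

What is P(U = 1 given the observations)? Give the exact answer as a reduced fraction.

P(U = 1 | obs) = 4355/4924

Enumerate traces; 72 have nonzero weight after conditioning:
  (Z=1, X=0, Y=0, W=0, V=0, U=1) weight 1/270
  (Z=1, X=0, Y=0, W=0, V=1, U=1) weight 1/270
  (Z=1, X=0, Y=0, W=1, V=0, U=1) weight 1/180
  (Z=1, X=0, Y=0, W=1, V=1, U=1) weight 1/180
  (Z=1, X=0, Y=1, W=0, V=0, U=0) weight 2/675
  (Z=1, X=0, Y=1, W=0, V=1, U=0) weight 2/675
  (Z=1, X=0, Y=1, W=1, V=0, U=0) weight 1/225
  (Z=1, X=0, Y=1, W=1, V=1, U=0) weight 1/225
  … 64 more
Group by U:
  weight(U=0) = 569/8640
  weight(U=1) = 871/1728
Total weight = 569/8640 + 871/1728 = 1231/2160
P(U=0 | obs) = 569/8640 / 1231/2160 = 569/4924
P(U=1 | obs) = 871/1728 / 1231/2160 = 4355/4924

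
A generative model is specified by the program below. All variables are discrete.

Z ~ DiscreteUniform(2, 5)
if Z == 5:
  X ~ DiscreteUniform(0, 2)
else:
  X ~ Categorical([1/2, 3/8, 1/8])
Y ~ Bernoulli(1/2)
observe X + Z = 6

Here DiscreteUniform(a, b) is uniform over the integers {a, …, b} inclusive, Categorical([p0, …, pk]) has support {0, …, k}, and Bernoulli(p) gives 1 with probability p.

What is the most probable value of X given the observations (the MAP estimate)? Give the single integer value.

argmax_v P(X = v | obs) = 1

Enumerate traces; 4 have nonzero weight after conditioning:
  (Z=4, X=2, Y=0) weight 1/64
  (Z=4, X=2, Y=1) weight 1/64
  (Z=5, X=1, Y=0) weight 1/24
  (Z=5, X=1, Y=1) weight 1/24
Group by X:
  weight(X=1) = 1/12
  weight(X=2) = 1/32
Total weight = 1/12 + 1/32 = 11/96
P(X=1 | obs) = 1/12 / 11/96 = 8/11
P(X=2 | obs) = 1/32 / 11/96 = 3/11
argmax = 1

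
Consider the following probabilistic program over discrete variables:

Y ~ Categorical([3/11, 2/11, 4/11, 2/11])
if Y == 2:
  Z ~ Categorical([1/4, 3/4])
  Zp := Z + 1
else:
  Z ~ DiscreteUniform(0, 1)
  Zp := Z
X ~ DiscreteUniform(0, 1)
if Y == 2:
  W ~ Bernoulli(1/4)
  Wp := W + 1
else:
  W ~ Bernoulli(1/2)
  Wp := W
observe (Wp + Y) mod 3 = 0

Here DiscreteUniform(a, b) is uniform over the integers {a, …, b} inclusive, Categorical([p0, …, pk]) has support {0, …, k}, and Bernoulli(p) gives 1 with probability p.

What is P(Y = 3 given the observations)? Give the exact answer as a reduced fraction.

Enumerate traces; 12 have nonzero weight after conditioning:
  (Y=0, Z=0, X=0, W=0) weight 3/88
  (Y=0, Z=0, X=1, W=0) weight 3/88
  (Y=0, Z=1, X=0, W=0) weight 3/88
  (Y=0, Z=1, X=1, W=0) weight 3/88
  (Y=2, Z=0, X=0, W=0) weight 3/88
  (Y=2, Z=0, X=1, W=0) weight 3/88
  (Y=2, Z=1, X=0, W=0) weight 9/88
  (Y=2, Z=1, X=1, W=0) weight 9/88
  (Y=3, Z=0, X=0, W=0) weight 1/44
  … 3 more
Group by Y:
  weight(Y=0) = 3/22
  weight(Y=2) = 3/11
  weight(Y=3) = 1/11
Total weight = 3/22 + 3/11 + 1/11 = 1/2
P(Y=0 | obs) = 3/22 / 1/2 = 3/11
P(Y=2 | obs) = 3/11 / 1/2 = 6/11
P(Y=3 | obs) = 1/11 / 1/2 = 2/11

P(Y = 3 | obs) = 2/11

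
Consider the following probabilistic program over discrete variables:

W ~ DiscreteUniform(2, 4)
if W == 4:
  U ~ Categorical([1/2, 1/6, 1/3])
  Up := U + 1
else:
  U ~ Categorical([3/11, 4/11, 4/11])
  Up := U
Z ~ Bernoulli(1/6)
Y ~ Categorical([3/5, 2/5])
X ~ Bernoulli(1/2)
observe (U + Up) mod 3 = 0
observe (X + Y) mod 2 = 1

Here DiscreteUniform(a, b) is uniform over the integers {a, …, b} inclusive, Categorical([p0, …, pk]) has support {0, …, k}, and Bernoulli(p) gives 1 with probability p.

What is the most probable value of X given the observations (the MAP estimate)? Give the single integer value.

argmax_v P(X = v | obs) = 1

Enumerate traces; 12 have nonzero weight after conditioning:
  (W=2, U=0, Z=0, Y=0, X=1) weight 1/44
  (W=2, U=0, Z=0, Y=1, X=0) weight 1/66
  (W=2, U=0, Z=1, Y=0, X=1) weight 1/220
  (W=2, U=0, Z=1, Y=1, X=0) weight 1/330
  (W=3, U=0, Z=0, Y=0, X=1) weight 1/44
  (W=3, U=0, Z=0, Y=1, X=0) weight 1/66
  (W=3, U=0, Z=1, Y=0, X=1) weight 1/220
  (W=3, U=0, Z=1, Y=1, X=0) weight 1/330
  … 4 more
Group by X:
  weight(X=0) = 47/990
  weight(X=1) = 47/660
Total weight = 47/990 + 47/660 = 47/396
P(X=0 | obs) = 47/990 / 47/396 = 2/5
P(X=1 | obs) = 47/660 / 47/396 = 3/5
argmax = 1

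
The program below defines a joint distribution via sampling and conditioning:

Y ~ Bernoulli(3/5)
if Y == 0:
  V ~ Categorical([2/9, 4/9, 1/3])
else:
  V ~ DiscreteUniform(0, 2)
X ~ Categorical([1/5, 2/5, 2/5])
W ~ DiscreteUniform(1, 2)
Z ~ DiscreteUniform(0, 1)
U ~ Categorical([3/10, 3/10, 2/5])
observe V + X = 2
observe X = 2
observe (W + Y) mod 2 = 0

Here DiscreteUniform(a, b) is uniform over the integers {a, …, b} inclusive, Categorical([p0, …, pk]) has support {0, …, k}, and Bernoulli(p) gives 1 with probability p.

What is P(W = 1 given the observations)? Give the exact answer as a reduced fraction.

Enumerate traces; 12 have nonzero weight after conditioning:
  (Y=0, V=0, X=2, W=2, Z=0, U=0) weight 1/375
  (Y=0, V=0, X=2, W=2, Z=0, U=1) weight 1/375
  (Y=0, V=0, X=2, W=2, Z=0, U=2) weight 4/1125
  (Y=0, V=0, X=2, W=2, Z=1, U=0) weight 1/375
  (Y=0, V=0, X=2, W=2, Z=1, U=1) weight 1/375
  (Y=0, V=0, X=2, W=2, Z=1, U=2) weight 4/1125
  (Y=1, V=0, X=2, W=1, Z=0, U=0) weight 3/500
  (Y=1, V=0, X=2, W=1, Z=0, U=1) weight 3/500
  … 4 more
Group by W:
  weight(W=1) = 1/25
  weight(W=2) = 4/225
Total weight = 1/25 + 4/225 = 13/225
P(W=1 | obs) = 1/25 / 13/225 = 9/13
P(W=2 | obs) = 4/225 / 13/225 = 4/13

P(W = 1 | obs) = 9/13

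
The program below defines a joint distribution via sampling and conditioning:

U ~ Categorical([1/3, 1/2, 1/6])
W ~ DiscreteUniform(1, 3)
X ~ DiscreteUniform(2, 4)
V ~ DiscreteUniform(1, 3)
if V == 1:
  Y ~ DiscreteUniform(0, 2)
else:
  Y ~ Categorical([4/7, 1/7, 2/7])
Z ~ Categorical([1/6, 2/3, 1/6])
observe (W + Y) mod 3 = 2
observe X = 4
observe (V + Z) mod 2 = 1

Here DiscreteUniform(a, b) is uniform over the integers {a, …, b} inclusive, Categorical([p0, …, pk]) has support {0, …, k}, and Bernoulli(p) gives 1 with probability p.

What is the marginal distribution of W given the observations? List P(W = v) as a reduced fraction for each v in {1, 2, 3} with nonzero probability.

Enumerate traces; 45 have nonzero weight after conditioning:
  (U=0, W=1, X=4, V=1, Y=1, Z=0) weight 1/1458
  (U=0, W=1, X=4, V=1, Y=1, Z=2) weight 1/1458
  (U=0, W=1, X=4, V=2, Y=1, Z=1) weight 2/1701
  (U=0, W=1, X=4, V=3, Y=1, Z=0) weight 1/3402
  (U=0, W=1, X=4, V=3, Y=1, Z=2) weight 1/3402
  (U=0, W=2, X=4, V=1, Y=0, Z=0) weight 1/1458
  (U=0, W=2, X=4, V=1, Y=0, Z=2) weight 1/1458
  (U=0, W=2, X=4, V=2, Y=0, Z=1) weight 8/1701
  (U=0, W=3, X=4, V=1, Y=2, Z=0) weight 1/1458
  … 36 more
Group by W:
  weight(W=1) = 16/1701
  weight(W=2) = 43/1701
  weight(W=3) = 25/1701
Total weight = 16/1701 + 43/1701 + 25/1701 = 4/81
P(W=1 | obs) = 16/1701 / 4/81 = 4/21
P(W=2 | obs) = 43/1701 / 4/81 = 43/84
P(W=3 | obs) = 25/1701 / 4/81 = 25/84

P(W=1) = 4/21, P(W=2) = 43/84, P(W=3) = 25/84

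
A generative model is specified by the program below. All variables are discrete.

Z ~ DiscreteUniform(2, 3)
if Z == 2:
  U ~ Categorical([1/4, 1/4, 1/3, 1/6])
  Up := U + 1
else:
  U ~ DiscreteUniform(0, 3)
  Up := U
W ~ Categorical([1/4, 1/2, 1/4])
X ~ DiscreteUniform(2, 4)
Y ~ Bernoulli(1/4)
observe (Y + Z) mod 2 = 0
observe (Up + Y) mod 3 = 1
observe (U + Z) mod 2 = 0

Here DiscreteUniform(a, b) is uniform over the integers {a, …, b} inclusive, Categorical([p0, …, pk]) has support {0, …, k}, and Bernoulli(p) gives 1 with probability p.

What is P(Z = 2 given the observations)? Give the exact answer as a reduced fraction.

Enumerate traces; 18 have nonzero weight after conditioning:
  (Z=2, U=0, W=0, X=2, Y=0) weight 1/128
  (Z=2, U=0, W=0, X=3, Y=0) weight 1/128
  (Z=2, U=0, W=0, X=4, Y=0) weight 1/128
  (Z=2, U=0, W=1, X=2, Y=0) weight 1/64
  (Z=2, U=0, W=1, X=3, Y=0) weight 1/64
  (Z=2, U=0, W=1, X=4, Y=0) weight 1/64
  (Z=2, U=0, W=2, X=2, Y=0) weight 1/128
  (Z=2, U=0, W=2, X=3, Y=0) weight 1/128
  (Z=3, U=3, W=0, X=2, Y=1) weight 1/384
  … 9 more
Group by Z:
  weight(Z=2) = 3/32
  weight(Z=3) = 1/32
Total weight = 3/32 + 1/32 = 1/8
P(Z=2 | obs) = 3/32 / 1/8 = 3/4
P(Z=3 | obs) = 1/32 / 1/8 = 1/4

P(Z = 2 | obs) = 3/4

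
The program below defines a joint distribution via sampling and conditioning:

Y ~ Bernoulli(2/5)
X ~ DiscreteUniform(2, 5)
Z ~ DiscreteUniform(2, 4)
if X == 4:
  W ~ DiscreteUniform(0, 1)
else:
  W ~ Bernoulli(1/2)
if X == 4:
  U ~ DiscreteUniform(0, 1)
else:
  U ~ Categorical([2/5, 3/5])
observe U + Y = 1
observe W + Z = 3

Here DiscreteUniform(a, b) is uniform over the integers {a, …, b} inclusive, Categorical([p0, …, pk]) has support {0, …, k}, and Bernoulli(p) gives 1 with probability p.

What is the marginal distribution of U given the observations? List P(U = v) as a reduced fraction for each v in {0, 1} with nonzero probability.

Enumerate traces; 16 have nonzero weight after conditioning:
  (Y=0, X=2, Z=2, W=1, U=1) weight 3/200
  (Y=0, X=2, Z=3, W=0, U=1) weight 3/200
  (Y=0, X=3, Z=2, W=1, U=1) weight 3/200
  (Y=0, X=3, Z=3, W=0, U=1) weight 3/200
  (Y=0, X=4, Z=2, W=1, U=1) weight 1/80
  (Y=0, X=4, Z=3, W=0, U=1) weight 1/80
  (Y=0, X=5, Z=2, W=1, U=1) weight 3/200
  (Y=0, X=5, Z=3, W=0, U=1) weight 3/200
  (Y=1, X=2, Z=2, W=1, U=0) weight 1/150
  … 7 more
Group by U:
  weight(U=0) = 17/300
  weight(U=1) = 23/200
Total weight = 17/300 + 23/200 = 103/600
P(U=0 | obs) = 17/300 / 103/600 = 34/103
P(U=1 | obs) = 23/200 / 103/600 = 69/103

P(U=0) = 34/103, P(U=1) = 69/103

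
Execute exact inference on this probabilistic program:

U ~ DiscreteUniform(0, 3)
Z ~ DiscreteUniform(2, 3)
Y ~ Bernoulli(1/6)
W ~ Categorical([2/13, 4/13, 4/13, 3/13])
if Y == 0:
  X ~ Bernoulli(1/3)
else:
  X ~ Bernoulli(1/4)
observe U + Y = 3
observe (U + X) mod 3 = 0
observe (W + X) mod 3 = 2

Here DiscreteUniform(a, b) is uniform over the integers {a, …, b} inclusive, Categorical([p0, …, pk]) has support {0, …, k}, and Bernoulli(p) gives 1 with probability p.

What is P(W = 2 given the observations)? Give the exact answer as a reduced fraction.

Enumerate traces; 4 have nonzero weight after conditioning:
  (U=2, Z=2, Y=1, W=1, X=1) weight 1/624
  (U=2, Z=3, Y=1, W=1, X=1) weight 1/624
  (U=3, Z=2, Y=0, W=2, X=0) weight 5/234
  (U=3, Z=3, Y=0, W=2, X=0) weight 5/234
Group by W:
  weight(W=1) = 1/312
  weight(W=2) = 5/117
Total weight = 1/312 + 5/117 = 43/936
P(W=1 | obs) = 1/312 / 43/936 = 3/43
P(W=2 | obs) = 5/117 / 43/936 = 40/43

P(W = 2 | obs) = 40/43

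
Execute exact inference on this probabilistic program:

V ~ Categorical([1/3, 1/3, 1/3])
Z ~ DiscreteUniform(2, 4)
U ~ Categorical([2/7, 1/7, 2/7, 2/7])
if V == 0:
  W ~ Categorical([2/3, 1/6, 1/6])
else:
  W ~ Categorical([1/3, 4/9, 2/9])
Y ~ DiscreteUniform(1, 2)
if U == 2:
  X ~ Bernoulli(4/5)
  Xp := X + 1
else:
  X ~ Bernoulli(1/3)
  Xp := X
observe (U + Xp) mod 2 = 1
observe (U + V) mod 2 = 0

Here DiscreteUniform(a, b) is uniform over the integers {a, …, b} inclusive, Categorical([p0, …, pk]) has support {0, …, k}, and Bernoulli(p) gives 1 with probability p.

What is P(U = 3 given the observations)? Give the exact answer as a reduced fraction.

Enumerate traces; 108 have nonzero weight after conditioning:
  (V=0, Z=2, U=0, W=0, Y=1, X=1) weight 2/567
  (V=0, Z=2, U=0, W=0, Y=2, X=1) weight 2/567
  (V=0, Z=2, U=0, W=1, Y=1, X=1) weight 1/1134
  (V=0, Z=2, U=0, W=1, Y=2, X=1) weight 1/1134
  (V=0, Z=2, U=0, W=2, Y=1, X=1) weight 1/1134
  (V=0, Z=2, U=0, W=2, Y=2, X=1) weight 1/1134
  (V=0, Z=2, U=2, W=0, Y=1, X=0) weight 2/945
  (V=0, Z=2, U=2, W=0, Y=2, X=0) weight 2/945
  (V=1, Z=2, U=1, W=0, Y=1, X=0) weight 1/567
  (V=1, Z=2, U=3, W=0, Y=1, X=0) weight 2/567
  … 98 more
Group by U:
  weight(U=0) = 4/63
  weight(U=1) = 2/63
  weight(U=2) = 4/105
  weight(U=3) = 4/63
Total weight = 4/63 + 2/63 + 4/105 + 4/63 = 62/315
P(U=0 | obs) = 4/63 / 62/315 = 10/31
P(U=1 | obs) = 2/63 / 62/315 = 5/31
P(U=2 | obs) = 4/105 / 62/315 = 6/31
P(U=3 | obs) = 4/63 / 62/315 = 10/31

P(U = 3 | obs) = 10/31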